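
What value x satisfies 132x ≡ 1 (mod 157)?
113

gcd(132, 157) = 1, so the inverse exists.
Extended Euclidean algorithm on (157, 132):
157 = 1 × 132 + 25  ⟹  25 = (1)·157 + (-1)·132
132 = 5 × 25 + 7  ⟹  7 = (-5)·157 + (6)·132
25 = 3 × 7 + 4  ⟹  4 = (16)·157 + (-19)·132
7 = 1 × 4 + 3  ⟹  3 = (-21)·157 + (25)·132
4 = 1 × 3 + 1  ⟹  1 = (37)·157 + (-44)·132
So (-44)·132 ≡ 1 (mod 157), i.e. 132^(-1) ≡ -44 ≡ 113 (mod 157).
Check: 132 × 113 = 14916 ≡ 1 (mod 157)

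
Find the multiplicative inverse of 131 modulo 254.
159

gcd(131, 254) = 1, so the inverse exists.
Extended Euclidean algorithm on (254, 131):
254 = 1 × 131 + 123  ⟹  123 = (1)·254 + (-1)·131
131 = 1 × 123 + 8  ⟹  8 = (-1)·254 + (2)·131
123 = 15 × 8 + 3  ⟹  3 = (16)·254 + (-31)·131
8 = 2 × 3 + 2  ⟹  2 = (-33)·254 + (64)·131
3 = 1 × 2 + 1  ⟹  1 = (49)·254 + (-95)·131
So (-95)·131 ≡ 1 (mod 254), i.e. 131^(-1) ≡ -95 ≡ 159 (mod 254).
Check: 131 × 159 = 20829 ≡ 1 (mod 254)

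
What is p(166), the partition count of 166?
189334822579

p(n) counts ways to write n as a sum of positive integers (order ignored).
Euler's pentagonal recurrence: p(k) = p(k-1) + p(k-2) - p(k-5) - p(k-7) + p(k-12) + p(k-15) - ... (offsets j(3j∓1)/2, signs ++--, p(0)=1, p(<0)=0).
DP table for k = 0..165: p(0)=1, p(1)=1, p(2)=2, p(3)=3, p(4)=5, p(5)=7, p(6)=11, p(7)=15, p(8)=22, p(9)=30, p(10)=42, p(11)=56, p(12)=77, p(13)=101, p(14)=135, p(15)=176, p(16)=231, p(17)=297, p(18)=385, p(19)=490, p(20)=627, p(21)=792, p(22)=1002, p(23)=1255, p(24)=1575, p(25)=1958, p(26)=2436, p(27)=3010, p(28)=3718, p(29)=4565, p(30)=5604, p(31)=6842, p(32)=8349, p(33)=10143, p(34)=12310, p(35)=14883, p(36)=17977, p(37)=21637, p(38)=26015, p(39)=31185, p(40)=37338, p(41)=44583, p(42)=53174, p(43)=63261, p(44)=75175, p(45)=89134, p(46)=105558, p(47)=124754, p(48)=147273, p(49)=173525, p(50)=204226, p(51)=239943, p(52)=281589, p(53)=329931, p(54)=386155, p(55)=451276, p(56)=526823, p(57)=614154, p(58)=715220, p(59)=831820, p(60)=966467, p(61)=1121505, p(62)=1300156, p(63)=1505499, p(64)=1741630, p(65)=2012558, p(66)=2323520, p(67)=2679689, p(68)=3087735, p(69)=3554345, p(70)=4087968, p(71)=4697205, p(72)=5392783, p(73)=6185689, p(74)=7089500, p(75)=8118264, p(76)=9289091, p(77)=10619863, p(78)=12132164, p(79)=13848650, p(80)=15796476, p(81)=18004327, p(82)=20506255, p(83)=23338469, p(84)=26543660, p(85)=30167357, p(86)=34262962, p(87)=38887673, p(88)=44108109, p(89)=49995925, p(90)=56634173, p(91)=64112359, p(92)=72533807, p(93)=82010177, p(94)=92669720, p(95)=104651419, p(96)=118114304, p(97)=133230930, p(98)=150198136, p(99)=169229875, p(100)=190569292, p(101)=214481126, p(102)=241265379, p(103)=271248950, p(104)=304801365, p(105)=342325709, p(106)=384276336, p(107)=431149389, p(108)=483502844, p(109)=541946240, p(110)=607163746, p(111)=679903203, p(112)=761002156, p(113)=851376628, p(114)=952050665, p(115)=1064144451, p(116)=1188908248, p(117)=1327710076, p(118)=1482074143, p(119)=1653668665, p(120)=1844349560, p(121)=2056148051, p(122)=2291320912, p(123)=2552338241, p(124)=2841940500, p(125)=3163127352, p(126)=3519222692, p(127)=3913864295, p(128)=4351078600, p(129)=4835271870, p(130)=5371315400, p(131)=5964539504, p(132)=6620830889, p(133)=7346629512, p(134)=8149040695, p(135)=9035836076, p(136)=10015581680, p(137)=11097645016, p(138)=12292341831, p(139)=13610949895, p(140)=15065878135, p(141)=16670689208, p(142)=18440293320, p(143)=20390982757, p(144)=22540654445, p(145)=24908858009, p(146)=27517052599, p(147)=30388671978, p(148)=33549419497, p(149)=37027355200, p(150)=40853235313, p(151)=45060624582, p(152)=49686288421, p(153)=54770336324, p(154)=60356673280, p(155)=66493182097, p(156)=73232243759, p(157)=80630964769, p(158)=88751778802, p(159)=97662728555, p(160)=107438159466, p(161)=118159068427, p(162)=129913904637, p(163)=142798995930, p(164)=156919475295, p(165)=172389800255.
Final step: p(166) = p(165) + p(164) - p(161) - p(159) + p(154) + p(151) - p(144) - p(140) + p(131) + p(126) - p(115) - p(109) + p(96) + p(89) - p(74) - p(66) + p(49) + p(40) - p(21) - p(11)
= 172389800255 + 156919475295 - 118159068427 - 97662728555 + 60356673280 + 45060624582 - 22540654445 - 15065878135 + 5964539504 + 3519222692 - 1064144451 - 541946240 + 118114304 + 49995925 - 7089500 - 2323520 + 173525 + 37338 - 792 - 56
= 189334822579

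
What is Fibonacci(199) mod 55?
1

Matrix identity: Q^n = [[F_(n+1), F_n], [F_n, F_(n-1)]] with Q = [[1,1],[1,0]].
n = 199 = 11000111₂. Square-and-multiply, entries mod 55:
Q^1 = [[1,1],[1,0]]
Q^3 = (Q^1)²·Q = [[3,2],[2,1]]
Q^6 = (Q^3)² = [[13,8],[8,5]]
Q^12 = (Q^6)² = [[13,34],[34,34]]
Q^24 = (Q^12)² = [[5,3],[3,2]]
Q^49 = (Q^24)²·Q = [[0,34],[34,21]]
Q^99 = (Q^49)²·Q = [[0,1],[1,54]]
Q^199 = (Q^99)²·Q = [[0,1],[1,54]]
F_199 mod 55 = Q^199[0][1] = 1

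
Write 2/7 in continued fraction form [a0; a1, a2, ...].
[0; 3, 2]

Euclidean algorithm steps:
2 = 0 × 7 + 2
7 = 3 × 2 + 1
2 = 2 × 1 + 0
Continued fraction: [0; 3, 2]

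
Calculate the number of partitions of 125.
3163127352

p(n) counts ways to write n as a sum of positive integers (order ignored).
Euler's pentagonal recurrence: p(k) = p(k-1) + p(k-2) - p(k-5) - p(k-7) + p(k-12) + p(k-15) - ... (offsets j(3j∓1)/2, signs ++--, p(0)=1, p(<0)=0).
DP table for k = 0..124: p(0)=1, p(1)=1, p(2)=2, p(3)=3, p(4)=5, p(5)=7, p(6)=11, p(7)=15, p(8)=22, p(9)=30, p(10)=42, p(11)=56, p(12)=77, p(13)=101, p(14)=135, p(15)=176, p(16)=231, p(17)=297, p(18)=385, p(19)=490, p(20)=627, p(21)=792, p(22)=1002, p(23)=1255, p(24)=1575, p(25)=1958, p(26)=2436, p(27)=3010, p(28)=3718, p(29)=4565, p(30)=5604, p(31)=6842, p(32)=8349, p(33)=10143, p(34)=12310, p(35)=14883, p(36)=17977, p(37)=21637, p(38)=26015, p(39)=31185, p(40)=37338, p(41)=44583, p(42)=53174, p(43)=63261, p(44)=75175, p(45)=89134, p(46)=105558, p(47)=124754, p(48)=147273, p(49)=173525, p(50)=204226, p(51)=239943, p(52)=281589, p(53)=329931, p(54)=386155, p(55)=451276, p(56)=526823, p(57)=614154, p(58)=715220, p(59)=831820, p(60)=966467, p(61)=1121505, p(62)=1300156, p(63)=1505499, p(64)=1741630, p(65)=2012558, p(66)=2323520, p(67)=2679689, p(68)=3087735, p(69)=3554345, p(70)=4087968, p(71)=4697205, p(72)=5392783, p(73)=6185689, p(74)=7089500, p(75)=8118264, p(76)=9289091, p(77)=10619863, p(78)=12132164, p(79)=13848650, p(80)=15796476, p(81)=18004327, p(82)=20506255, p(83)=23338469, p(84)=26543660, p(85)=30167357, p(86)=34262962, p(87)=38887673, p(88)=44108109, p(89)=49995925, p(90)=56634173, p(91)=64112359, p(92)=72533807, p(93)=82010177, p(94)=92669720, p(95)=104651419, p(96)=118114304, p(97)=133230930, p(98)=150198136, p(99)=169229875, p(100)=190569292, p(101)=214481126, p(102)=241265379, p(103)=271248950, p(104)=304801365, p(105)=342325709, p(106)=384276336, p(107)=431149389, p(108)=483502844, p(109)=541946240, p(110)=607163746, p(111)=679903203, p(112)=761002156, p(113)=851376628, p(114)=952050665, p(115)=1064144451, p(116)=1188908248, p(117)=1327710076, p(118)=1482074143, p(119)=1653668665, p(120)=1844349560, p(121)=2056148051, p(122)=2291320912, p(123)=2552338241, p(124)=2841940500.
Final step: p(125) = p(124) + p(123) - p(120) - p(118) + p(113) + p(110) - p(103) - p(99) + p(90) + p(85) - p(74) - p(68) + p(55) + p(48) - p(33) - p(25) + p(8)
= 2841940500 + 2552338241 - 1844349560 - 1482074143 + 851376628 + 607163746 - 271248950 - 169229875 + 56634173 + 30167357 - 7089500 - 3087735 + 451276 + 147273 - 10143 - 1958 + 22
= 3163127352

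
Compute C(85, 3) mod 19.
8

Using Lucas' theorem:
Write n=85 and k=3 in base 19:
n in base 19: [4, 9]
k in base 19: [0, 3]
C(85,3) mod 19 = ∏ C(n_i, k_i) mod 19
Digit binomials (mod 19): C(4,0) = 1; C(9,3) = 84 ≡ 8
Product: 1 × 8 = 8 ≡ 8 (mod 19)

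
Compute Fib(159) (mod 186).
34

Matrix identity: Q^n = [[F_(n+1), F_n], [F_n, F_(n-1)]] with Q = [[1,1],[1,0]].
n = 159 = 10011111₂. Square-and-multiply, entries mod 186:
Q^1 = [[1,1],[1,0]]
Q^2 = (Q^1)² = [[2,1],[1,1]]
Q^4 = (Q^2)² = [[5,3],[3,2]]
Q^9 = (Q^4)²·Q = [[55,34],[34,21]]
Q^19 = (Q^9)²·Q = [[69,89],[89,166]]
Q^39 = (Q^19)²·Q = [[117,34],[34,83]]
Q^79 = (Q^39)²·Q = [[69,151],[151,104]]
Q^159 = (Q^79)²·Q = [[117,34],[34,83]]
F_159 mod 186 = Q^159[0][1] = 34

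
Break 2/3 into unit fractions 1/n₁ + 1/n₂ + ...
1/2 + 1/6

Greedy algorithm:
2/3: ceiling(3/2) = 2, use 1/2
1/6: ceiling(6/1) = 6, use 1/6
Result: 2/3 = 1/2 + 1/6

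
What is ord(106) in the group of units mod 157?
39

157 is prime, so ord(106) divides φ(157) = 156.
Divisors of 156: 1, 2, 3, 4, 6, 12, 13, 26, 39, 52, 78, 156.
Repeated squaring: 106^1 ≡ 106, 106^2 ≡ 89, 106^4 ≡ 71, 106^8 ≡ 17, 106^16 ≡ 132, 106^32 ≡ 154, 106^64 ≡ 9, 106^128 ≡ 81 (mod 157).
Test 106^d mod 157 for each divisor d in increasing order:
106^1 ≡ 106
106^2 ≡ 89
106^3 = 106^2·106^1 ≡ 14
106^4 ≡ 71
106^6 = 106^4·106^2 ≡ 39
106^12 = 106^8·106^4 ≡ 108
106^13 = 106^8·106^4·106^1 ≡ 144
106^26 = 106^16·106^8·106^2 ≡ 12
106^39 = 106^32·106^4·106^2·106^1 ≡ 1  ← first divisor giving 1
The order is 39.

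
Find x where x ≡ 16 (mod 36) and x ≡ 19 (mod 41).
880

Using Chinese Remainder Theorem:
M = 36 × 41 = 1476
M1 = 41, M2 = 36
y1 = 41^(-1) mod 36 = 29
y2 = 36^(-1) mod 41 = 8
x = (16×41×29 + 19×36×8) mod 1476 = 880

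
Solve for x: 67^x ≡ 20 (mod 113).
39

Baby-step giant-step with step n = ⌈√113⌉ = 11.
Baby steps 67^j mod 113 (j:value) for j=0..10: 0:1, 1:67, 2:82, 3:70, 4:57, 5:90, 6:41, 7:35, 8:85, 9:45, 10:77.
Giant-step multiplier: 67^(-11) ≡ 67^(112-11) = 67^101 ≡ 84 (mod 113).
Giant steps γ_i = 20·84^i mod 113: γ_0=20, γ_1=98, γ_2=96, γ_3=41 (in table at j=6).
x = i·n + j = 3·11 + 6 = 39.
Check: 67^39 ≡ 20 (mod 113).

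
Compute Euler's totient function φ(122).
60

122 = 2 × 61
φ(n) = n × ∏(1 - 1/p) for each prime p dividing n
φ(122) = 122 × (1 - 1/2) × (1 - 1/61) = 60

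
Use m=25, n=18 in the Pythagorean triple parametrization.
(301, 900, 949)

Euclid's formula: a = m² - n², b = 2mn, c = m² + n²
m = 25, n = 18
a = 25² - 18² = 625 - 324 = 301
b = 2 × 25 × 18 = 900
c = 25² + 18² = 625 + 324 = 949
Verification: 301² + 900² = 90601 + 810000 = 900601 = 949² ✓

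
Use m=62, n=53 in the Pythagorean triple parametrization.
(1035, 6572, 6653)

Euclid's formula: a = m² - n², b = 2mn, c = m² + n²
m = 62, n = 53
a = 62² - 53² = 3844 - 2809 = 1035
b = 2 × 62 × 53 = 6572
c = 62² + 53² = 3844 + 2809 = 6653
Verification: 1035² + 6572² = 1071225 + 43191184 = 44262409 = 6653² ✓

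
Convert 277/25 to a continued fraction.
[11; 12, 2]

Euclidean algorithm steps:
277 = 11 × 25 + 2
25 = 12 × 2 + 1
2 = 2 × 1 + 0
Continued fraction: [11; 12, 2]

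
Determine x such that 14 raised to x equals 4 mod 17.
12

Baby-step giant-step with step n = ⌈√17⌉ = 5.
Baby steps 14^j mod 17 (j:value) for j=0..4: 0:1, 1:14, 2:9, 3:7, 4:13.
Giant-step multiplier: 14^(-5) ≡ 14^(16-5) = 14^11 ≡ 10 (mod 17).
Giant steps γ_i = 4·10^i mod 17: γ_0=4, γ_1=6, γ_2=9 (in table at j=2).
x = i·n + j = 2·5 + 2 = 12.
Check: 14^12 ≡ 4 (mod 17).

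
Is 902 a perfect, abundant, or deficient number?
deficient

Proper divisors of 902: sum = 1 + 2 + 11 + 22 + 41 + 82 + 451 = 610
Since 610 < 902, 902 is deficient.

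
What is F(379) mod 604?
225

Matrix identity: Q^n = [[F_(n+1), F_n], [F_n, F_(n-1)]] with Q = [[1,1],[1,0]].
n = 379 = 101111011₂. Square-and-multiply, entries mod 604:
Q^1 = [[1,1],[1,0]]
Q^2 = (Q^1)² = [[2,1],[1,1]]
Q^5 = (Q^2)²·Q = [[8,5],[5,3]]
Q^11 = (Q^5)²·Q = [[144,89],[89,55]]
Q^23 = (Q^11)²·Q = [[464,269],[269,195]]
Q^47 = (Q^23)²·Q = [[452,153],[153,299]]
Q^94 = (Q^47)² = [[5,143],[143,466]]
Q^189 = (Q^94)²·Q = [[247,542],[542,309]]
Q^379 = (Q^189)²·Q = [[181,225],[225,560]]
F_379 mod 604 = Q^379[0][1] = 225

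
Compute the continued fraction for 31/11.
[2; 1, 4, 2]

Euclidean algorithm steps:
31 = 2 × 11 + 9
11 = 1 × 9 + 2
9 = 4 × 2 + 1
2 = 2 × 1 + 0
Continued fraction: [2; 1, 4, 2]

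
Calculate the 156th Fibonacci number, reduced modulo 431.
57

Matrix identity: Q^n = [[F_(n+1), F_n], [F_n, F_(n-1)]] with Q = [[1,1],[1,0]].
n = 156 = 10011100₂. Square-and-multiply, entries mod 431:
Q^1 = [[1,1],[1,0]]
Q^2 = (Q^1)² = [[2,1],[1,1]]
Q^4 = (Q^2)² = [[5,3],[3,2]]
Q^9 = (Q^4)²·Q = [[55,34],[34,21]]
Q^19 = (Q^9)²·Q = [[300,302],[302,429]]
Q^39 = (Q^19)²·Q = [[101,184],[184,348]]
Q^78 = (Q^39)² = [[95,295],[295,231]]
Q^156 = (Q^78)² = [[368,57],[57,311]]
F_156 mod 431 = Q^156[0][1] = 57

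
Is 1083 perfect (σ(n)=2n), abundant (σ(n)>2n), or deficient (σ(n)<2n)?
deficient

Proper divisors of 1083: sum = 1 + 3 + 19 + 57 + 361 = 441
Since 441 < 1083, 1083 is deficient.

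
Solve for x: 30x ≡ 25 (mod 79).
x ≡ 14 (mod 79)

gcd(30, 79) = 1, which divides 25, so solutions exist.
Find 30^(-1) mod 79 by the extended Euclidean algorithm:
79 = 2 × 30 + 19  ⟹  19 = (1)·79 + (-2)·30
30 = 1 × 19 + 11  ⟹  11 = (-1)·79 + (3)·30
19 = 1 × 11 + 8  ⟹  8 = (2)·79 + (-5)·30
11 = 1 × 8 + 3  ⟹  3 = (-3)·79 + (8)·30
8 = 2 × 3 + 2  ⟹  2 = (8)·79 + (-21)·30
3 = 1 × 2 + 1  ⟹  1 = (-11)·79 + (29)·30
So (29)·30 ≡ 1 (mod 79), i.e. 30^(-1) ≡ 29 (mod 79).
x ≡ 29 × 25 = 725 ≡ 14 (mod 79).
Check: 30 × 14 = 420 ≡ 25 (mod 79).
Unique solution: x ≡ 14 (mod 79)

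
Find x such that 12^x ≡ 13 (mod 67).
23

Baby-step giant-step with step n = ⌈√67⌉ = 9.
Baby steps 12^j mod 67 (j:value) for j=0..8: 0:1, 1:12, 2:10, 3:53, 4:33, 5:61, 6:62, 7:7, 8:17.
Giant-step multiplier: 12^(-9) ≡ 12^(66-9) = 12^57 ≡ 45 (mod 67).
Giant steps γ_i = 13·45^i mod 67: γ_0=13, γ_1=49, γ_2=61 (in table at j=5).
x = i·n + j = 2·9 + 5 = 23.
Check: 12^23 ≡ 13 (mod 67).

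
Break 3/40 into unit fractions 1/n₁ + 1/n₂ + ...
1/14 + 1/280

Greedy algorithm:
3/40: ceiling(40/3) = 14, use 1/14
1/280: ceiling(280/1) = 280, use 1/280
Result: 3/40 = 1/14 + 1/280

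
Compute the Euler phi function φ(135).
72

135 = 3^3 × 5
φ(n) = n × ∏(1 - 1/p) for each prime p dividing n
φ(135) = 135 × (1 - 1/3) × (1 - 1/5) = 72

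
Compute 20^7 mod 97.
28

Repeated squaring. Binary of 7 = 111.
20^1 ≡ 20 (mod 97); 20^2 ≡ 12 (mod 97); 20^4 ≡ 47 (mod 97)
20^7 = 20^1 × 20^2 × 20^4 ≡ 28 (mod 97)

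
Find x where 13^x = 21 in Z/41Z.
34

Baby-step giant-step with step n = ⌈√41⌉ = 7.
Baby steps 13^j mod 41 (j:value) for j=0..6: 0:1, 1:13, 2:5, 3:24, 4:25, 5:38, 6:2.
Giant-step multiplier: 13^(-7) ≡ 13^(40-7) = 13^33 ≡ 30 (mod 41).
Giant steps γ_i = 21·30^i mod 41: γ_0=21, γ_1=15, γ_2=40, γ_3=11, γ_4=2 (in table at j=6).
x = i·n + j = 4·7 + 6 = 34.
Check: 13^34 ≡ 21 (mod 41).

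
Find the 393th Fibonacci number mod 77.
13

Matrix identity: Q^n = [[F_(n+1), F_n], [F_n, F_(n-1)]] with Q = [[1,1],[1,0]].
n = 393 = 110001001₂. Square-and-multiply, entries mod 77:
Q^1 = [[1,1],[1,0]]
Q^3 = (Q^1)²·Q = [[3,2],[2,1]]
Q^6 = (Q^3)² = [[13,8],[8,5]]
Q^12 = (Q^6)² = [[2,67],[67,12]]
Q^24 = (Q^12)² = [[27,14],[14,13]]
Q^49 = (Q^24)²·Q = [[22,1],[1,21]]
Q^98 = (Q^49)² = [[23,43],[43,57]]
Q^196 = (Q^98)² = [[68,52],[52,16]]
Q^393 = (Q^196)²·Q = [[69,13],[13,56]]
F_393 mod 77 = Q^393[0][1] = 13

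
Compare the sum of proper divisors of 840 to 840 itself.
abundant

Proper divisors of 840: sum = 1 + 2 + 3 + 4 + 5 + 6 + 7 + 8 + ... + 168 + 210 + 280 + 420 (31 divisors) = 2040
Since 2040 > 840, 840 is abundant.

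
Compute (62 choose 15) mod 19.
0

Using Lucas' theorem:
Write n=62 and k=15 in base 19:
n in base 19: [3, 5]
k in base 19: [0, 15]
C(62,15) mod 19 = ∏ C(n_i, k_i) mod 19
Digit binomials (mod 19): C(3,0) = 1; C(5,15) = 0 (k_i > n_i)
Product: 1 × 0 = 0 ≡ 0 (mod 19)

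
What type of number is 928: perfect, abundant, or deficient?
abundant

Proper divisors of 928: sum = 1 + 2 + 4 + 8 + 16 + 29 + 32 + 58 + 116 + 232 + 464 = 962
Since 962 > 928, 928 is abundant.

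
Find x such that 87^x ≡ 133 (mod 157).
73

Baby-step giant-step with step n = ⌈√157⌉ = 13.
Baby steps 87^j mod 157 (j:value) for j=0..12: 0:1, 1:87, 2:33, 3:45, 4:147, 5:72, 6:141, 7:21, 8:100, 9:65, 10:3, 11:104, 12:99.
Giant-step multiplier: 87^(-13) ≡ 87^(156-13) = 87^143 ≡ 107 (mod 157).
Giant steps γ_i = 133·107^i mod 157: γ_0=133, γ_1=101, γ_2=131, γ_3=44, γ_4=155, γ_5=100 (in table at j=8).
x = i·n + j = 5·13 + 8 = 73.
Check: 87^73 ≡ 133 (mod 157).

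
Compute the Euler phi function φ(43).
42

43 = 43
φ(n) = n × ∏(1 - 1/p) for each prime p dividing n
φ(43) = 43 × (1 - 1/43) = 42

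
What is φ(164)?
80

164 = 2^2 × 41
φ(n) = n × ∏(1 - 1/p) for each prime p dividing n
φ(164) = 164 × (1 - 1/2) × (1 - 1/41) = 80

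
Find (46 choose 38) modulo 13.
0

Using Lucas' theorem:
Write n=46 and k=38 in base 13:
n in base 13: [3, 7]
k in base 13: [2, 12]
C(46,38) mod 13 = ∏ C(n_i, k_i) mod 13
Digit binomials (mod 13): C(3,2) = 3; C(7,12) = 0 (k_i > n_i)
Product: 3 × 0 = 0 ≡ 0 (mod 13)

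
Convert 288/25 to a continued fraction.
[11; 1, 1, 12]

Euclidean algorithm steps:
288 = 11 × 25 + 13
25 = 1 × 13 + 12
13 = 1 × 12 + 1
12 = 12 × 1 + 0
Continued fraction: [11; 1, 1, 12]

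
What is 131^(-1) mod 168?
59

gcd(131, 168) = 1, so the inverse exists.
Extended Euclidean algorithm on (168, 131):
168 = 1 × 131 + 37  ⟹  37 = (1)·168 + (-1)·131
131 = 3 × 37 + 20  ⟹  20 = (-3)·168 + (4)·131
37 = 1 × 20 + 17  ⟹  17 = (4)·168 + (-5)·131
20 = 1 × 17 + 3  ⟹  3 = (-7)·168 + (9)·131
17 = 5 × 3 + 2  ⟹  2 = (39)·168 + (-50)·131
3 = 1 × 2 + 1  ⟹  1 = (-46)·168 + (59)·131
So (59)·131 ≡ 1 (mod 168), i.e. 131^(-1) ≡ 59 (mod 168).
Check: 131 × 59 = 7729 ≡ 1 (mod 168)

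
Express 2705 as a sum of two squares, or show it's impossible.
1² + 52² (a=1, b=52)

Factorization: 2705 = 5 × 541
By Fermat: n is sum of two squares iff every prime p ≡ 3 (mod 4) appears to even power.
All primes ≡ 3 (mod 4) appear to even power.
Search a = 0, 1, 2, … for 2705 - a² a perfect square: first hit at a = 1: 2705 - 1 = 2704 = 52².
2705 = 1² + 52² = 1 + 2704 ✓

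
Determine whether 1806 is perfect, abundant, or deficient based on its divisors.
abundant

Proper divisors of 1806: sum = 1 + 2 + 3 + 6 + 7 + 14 + 21 + 42 + 43 + 86 + 129 + 258 + 301 + 602 + 903 = 2418
Since 2418 > 1806, 1806 is abundant.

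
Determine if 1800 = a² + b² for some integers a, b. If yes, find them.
6² + 42² (a=6, b=42)

Factorization: 1800 = 2^3 × 3^2 × 5^2
By Fermat: n is sum of two squares iff every prime p ≡ 3 (mod 4) appears to even power.
All primes ≡ 3 (mod 4) appear to even power.
Search a = 0, 1, 2, … for 1800 - a² a perfect square: first hit at a = 6: 1800 - 36 = 1764 = 42².
1800 = 6² + 42² = 36 + 1764 ✓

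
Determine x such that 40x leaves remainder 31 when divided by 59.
x ≡ 17 (mod 59)

gcd(40, 59) = 1, which divides 31, so solutions exist.
Find 40^(-1) mod 59 by the extended Euclidean algorithm:
59 = 1 × 40 + 19  ⟹  19 = (1)·59 + (-1)·40
40 = 2 × 19 + 2  ⟹  2 = (-2)·59 + (3)·40
19 = 9 × 2 + 1  ⟹  1 = (19)·59 + (-28)·40
So (-28)·40 ≡ 1 (mod 59), i.e. 40^(-1) ≡ -28 ≡ 31 (mod 59).
x ≡ 31 × 31 = 961 ≡ 17 (mod 59).
Check: 40 × 17 = 680 ≡ 31 (mod 59).
Unique solution: x ≡ 17 (mod 59)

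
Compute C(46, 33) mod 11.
4

Using Lucas' theorem:
Write n=46 and k=33 in base 11:
n in base 11: [4, 2]
k in base 11: [3, 0]
C(46,33) mod 11 = ∏ C(n_i, k_i) mod 11
Digit binomials (mod 11): C(4,3) = 4; C(2,0) = 1
Product: 4 × 1 = 4 ≡ 4 (mod 11)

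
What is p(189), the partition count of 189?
1527273599625

p(n) counts ways to write n as a sum of positive integers (order ignored).
Euler's pentagonal recurrence: p(k) = p(k-1) + p(k-2) - p(k-5) - p(k-7) + p(k-12) + p(k-15) - ... (offsets j(3j∓1)/2, signs ++--, p(0)=1, p(<0)=0).
DP table for k = 0..188: p(0)=1, p(1)=1, p(2)=2, p(3)=3, p(4)=5, p(5)=7, p(6)=11, p(7)=15, p(8)=22, p(9)=30, p(10)=42, p(11)=56, p(12)=77, p(13)=101, p(14)=135, p(15)=176, p(16)=231, p(17)=297, p(18)=385, p(19)=490, p(20)=627, p(21)=792, p(22)=1002, p(23)=1255, p(24)=1575, p(25)=1958, p(26)=2436, p(27)=3010, p(28)=3718, p(29)=4565, p(30)=5604, p(31)=6842, p(32)=8349, p(33)=10143, p(34)=12310, p(35)=14883, p(36)=17977, p(37)=21637, p(38)=26015, p(39)=31185, p(40)=37338, p(41)=44583, p(42)=53174, p(43)=63261, p(44)=75175, p(45)=89134, p(46)=105558, p(47)=124754, p(48)=147273, p(49)=173525, p(50)=204226, p(51)=239943, p(52)=281589, p(53)=329931, p(54)=386155, p(55)=451276, p(56)=526823, p(57)=614154, p(58)=715220, p(59)=831820, p(60)=966467, p(61)=1121505, p(62)=1300156, p(63)=1505499, p(64)=1741630, p(65)=2012558, p(66)=2323520, p(67)=2679689, p(68)=3087735, p(69)=3554345, p(70)=4087968, p(71)=4697205, p(72)=5392783, p(73)=6185689, p(74)=7089500, p(75)=8118264, p(76)=9289091, p(77)=10619863, p(78)=12132164, p(79)=13848650, p(80)=15796476, p(81)=18004327, p(82)=20506255, p(83)=23338469, p(84)=26543660, p(85)=30167357, p(86)=34262962, p(87)=38887673, p(88)=44108109, p(89)=49995925, p(90)=56634173, p(91)=64112359, p(92)=72533807, p(93)=82010177, p(94)=92669720, p(95)=104651419, p(96)=118114304, p(97)=133230930, p(98)=150198136, p(99)=169229875, p(100)=190569292, p(101)=214481126, p(102)=241265379, p(103)=271248950, p(104)=304801365, p(105)=342325709, p(106)=384276336, p(107)=431149389, p(108)=483502844, p(109)=541946240, p(110)=607163746, p(111)=679903203, p(112)=761002156, p(113)=851376628, p(114)=952050665, p(115)=1064144451, p(116)=1188908248, p(117)=1327710076, p(118)=1482074143, p(119)=1653668665, p(120)=1844349560, p(121)=2056148051, p(122)=2291320912, p(123)=2552338241, p(124)=2841940500, p(125)=3163127352, p(126)=3519222692, p(127)=3913864295, p(128)=4351078600, p(129)=4835271870, p(130)=5371315400, p(131)=5964539504, p(132)=6620830889, p(133)=7346629512, p(134)=8149040695, p(135)=9035836076, p(136)=10015581680, p(137)=11097645016, p(138)=12292341831, p(139)=13610949895, p(140)=15065878135, p(141)=16670689208, p(142)=18440293320, p(143)=20390982757, p(144)=22540654445, p(145)=24908858009, p(146)=27517052599, p(147)=30388671978, p(148)=33549419497, p(149)=37027355200, p(150)=40853235313, p(151)=45060624582, p(152)=49686288421, p(153)=54770336324, p(154)=60356673280, p(155)=66493182097, p(156)=73232243759, p(157)=80630964769, p(158)=88751778802, p(159)=97662728555, p(160)=107438159466, p(161)=118159068427, p(162)=129913904637, p(163)=142798995930, p(164)=156919475295, p(165)=172389800255, p(166)=189334822579, p(167)=207890420102, p(168)=228204732751, p(169)=250438925115, p(170)=274768617130, p(171)=301384802048, p(172)=330495499613, p(173)=362326859895, p(174)=397125074750, p(175)=435157697830, p(176)=476715857290, p(177)=522115831195, p(178)=571701605655, p(179)=625846753120, p(180)=684957390936, p(181)=749474411781, p(182)=819876908323, p(183)=896684817527, p(184)=980462880430, p(185)=1071823774337, p(186)=1171432692373, p(187)=1280011042268, p(188)=1398341745571.
Final step: p(189) = p(188) + p(187) - p(184) - p(182) + p(177) + p(174) - p(167) - p(163) + p(154) + p(149) - p(138) - p(132) + p(119) + p(112) - p(97) - p(89) + p(72) + p(63) - p(44) - p(34) + p(13) + p(2)
= 1398341745571 + 1280011042268 - 980462880430 - 819876908323 + 522115831195 + 397125074750 - 207890420102 - 142798995930 + 60356673280 + 37027355200 - 12292341831 - 6620830889 + 1653668665 + 761002156 - 133230930 - 49995925 + 5392783 + 1505499 - 75175 - 12310 + 101 + 2
= 1527273599625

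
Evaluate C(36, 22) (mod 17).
0

Using Lucas' theorem:
Write n=36 and k=22 in base 17:
n in base 17: [2, 2]
k in base 17: [1, 5]
C(36,22) mod 17 = ∏ C(n_i, k_i) mod 17
Digit binomials (mod 17): C(2,1) = 2; C(2,5) = 0 (k_i > n_i)
Product: 2 × 0 = 0 ≡ 0 (mod 17)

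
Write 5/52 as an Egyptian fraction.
1/11 + 1/191 + 1/109252

Greedy algorithm:
5/52: ceiling(52/5) = 11, use 1/11
3/572: ceiling(572/3) = 191, use 1/191
1/109252: ceiling(109252/1) = 109252, use 1/109252
Result: 5/52 = 1/11 + 1/191 + 1/109252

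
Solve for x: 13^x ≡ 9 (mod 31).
22

Baby-step giant-step with step n = ⌈√31⌉ = 6.
Baby steps 13^j mod 31 (j:value) for j=0..5: 0:1, 1:13, 2:14, 3:27, 4:10, 5:6.
Giant-step multiplier: 13^(-6) ≡ 13^(30-6) = 13^24 ≡ 2 (mod 31).
Giant steps γ_i = 9·2^i mod 31: γ_0=9, γ_1=18, γ_2=5, γ_3=10 (in table at j=4).
x = i·n + j = 3·6 + 4 = 22.
Check: 13^22 ≡ 9 (mod 31).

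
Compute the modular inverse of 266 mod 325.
11

gcd(266, 325) = 1, so the inverse exists.
Extended Euclidean algorithm on (325, 266):
325 = 1 × 266 + 59  ⟹  59 = (1)·325 + (-1)·266
266 = 4 × 59 + 30  ⟹  30 = (-4)·325 + (5)·266
59 = 1 × 30 + 29  ⟹  29 = (5)·325 + (-6)·266
30 = 1 × 29 + 1  ⟹  1 = (-9)·325 + (11)·266
So (11)·266 ≡ 1 (mod 325), i.e. 266^(-1) ≡ 11 (mod 325).
Check: 266 × 11 = 2926 ≡ 1 (mod 325)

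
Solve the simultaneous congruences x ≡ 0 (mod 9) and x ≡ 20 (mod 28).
216

Using Chinese Remainder Theorem:
M = 9 × 28 = 252
M1 = 28, M2 = 9
y1 = 28^(-1) mod 9 = 1
y2 = 9^(-1) mod 28 = 25
x = (0×28×1 + 20×9×25) mod 252 = 216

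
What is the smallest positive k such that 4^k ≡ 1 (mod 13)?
6

13 is prime, so ord(4) divides φ(13) = 12.
Divisors of 12: 1, 2, 3, 4, 6, 12.
Repeated squaring: 4^1 ≡ 4, 4^2 ≡ 3, 4^4 ≡ 9, 4^8 ≡ 3 (mod 13).
Test 4^d mod 13 for each divisor d in increasing order:
4^1 ≡ 4
4^2 ≡ 3
4^3 = 4^2·4^1 ≡ 12
4^4 ≡ 9
4^6 = 4^4·4^2 ≡ 1  ← first divisor giving 1
The order is 6.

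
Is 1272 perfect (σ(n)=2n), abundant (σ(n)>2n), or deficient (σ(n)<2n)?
abundant

Proper divisors of 1272: sum = 1 + 2 + 3 + 4 + 6 + 8 + 12 + 24 + 53 + 106 + 159 + 212 + 318 + 424 + 636 = 1968
Since 1968 > 1272, 1272 is abundant.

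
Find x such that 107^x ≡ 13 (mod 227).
195

Baby-step giant-step with step n = ⌈√227⌉ = 16.
Baby steps 107^j mod 227 (j:value) for j=0..15: 0:1, 1:107, 2:99, 3:151, 4:40, 5:194, 6:101, 7:138, 8:11, 9:42, 10:181, 11:72, 12:213, 13:91, 14:203, 15:156.
Giant-step multiplier: 107^(-16) ≡ 107^(226-16) = 107^210 ≡ 212 (mod 227).
Giant steps γ_i = 13·212^i mod 227: γ_0=13, γ_1=32, γ_2=201, γ_3=163, γ_4=52, γ_5=128, γ_6=123, γ_7=198, γ_8=208, γ_9=58, γ_10=38, γ_11=111, γ_12=151 (in table at j=3).
x = i·n + j = 12·16 + 3 = 195.
Check: 107^195 ≡ 13 (mod 227).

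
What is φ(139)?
138

139 = 139
φ(n) = n × ∏(1 - 1/p) for each prime p dividing n
φ(139) = 139 × (1 - 1/139) = 138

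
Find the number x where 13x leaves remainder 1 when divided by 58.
9

gcd(13, 58) = 1, so the inverse exists.
Extended Euclidean algorithm on (58, 13):
58 = 4 × 13 + 6  ⟹  6 = (1)·58 + (-4)·13
13 = 2 × 6 + 1  ⟹  1 = (-2)·58 + (9)·13
So (9)·13 ≡ 1 (mod 58), i.e. 13^(-1) ≡ 9 (mod 58).
Check: 13 × 9 = 117 ≡ 1 (mod 58)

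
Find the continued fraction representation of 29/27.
[1; 13, 2]

Euclidean algorithm steps:
29 = 1 × 27 + 2
27 = 13 × 2 + 1
2 = 2 × 1 + 0
Continued fraction: [1; 13, 2]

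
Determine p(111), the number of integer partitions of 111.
679903203

p(n) counts ways to write n as a sum of positive integers (order ignored).
Euler's pentagonal recurrence: p(k) = p(k-1) + p(k-2) - p(k-5) - p(k-7) + p(k-12) + p(k-15) - ... (offsets j(3j∓1)/2, signs ++--, p(0)=1, p(<0)=0).
DP table for k = 0..110: p(0)=1, p(1)=1, p(2)=2, p(3)=3, p(4)=5, p(5)=7, p(6)=11, p(7)=15, p(8)=22, p(9)=30, p(10)=42, p(11)=56, p(12)=77, p(13)=101, p(14)=135, p(15)=176, p(16)=231, p(17)=297, p(18)=385, p(19)=490, p(20)=627, p(21)=792, p(22)=1002, p(23)=1255, p(24)=1575, p(25)=1958, p(26)=2436, p(27)=3010, p(28)=3718, p(29)=4565, p(30)=5604, p(31)=6842, p(32)=8349, p(33)=10143, p(34)=12310, p(35)=14883, p(36)=17977, p(37)=21637, p(38)=26015, p(39)=31185, p(40)=37338, p(41)=44583, p(42)=53174, p(43)=63261, p(44)=75175, p(45)=89134, p(46)=105558, p(47)=124754, p(48)=147273, p(49)=173525, p(50)=204226, p(51)=239943, p(52)=281589, p(53)=329931, p(54)=386155, p(55)=451276, p(56)=526823, p(57)=614154, p(58)=715220, p(59)=831820, p(60)=966467, p(61)=1121505, p(62)=1300156, p(63)=1505499, p(64)=1741630, p(65)=2012558, p(66)=2323520, p(67)=2679689, p(68)=3087735, p(69)=3554345, p(70)=4087968, p(71)=4697205, p(72)=5392783, p(73)=6185689, p(74)=7089500, p(75)=8118264, p(76)=9289091, p(77)=10619863, p(78)=12132164, p(79)=13848650, p(80)=15796476, p(81)=18004327, p(82)=20506255, p(83)=23338469, p(84)=26543660, p(85)=30167357, p(86)=34262962, p(87)=38887673, p(88)=44108109, p(89)=49995925, p(90)=56634173, p(91)=64112359, p(92)=72533807, p(93)=82010177, p(94)=92669720, p(95)=104651419, p(96)=118114304, p(97)=133230930, p(98)=150198136, p(99)=169229875, p(100)=190569292, p(101)=214481126, p(102)=241265379, p(103)=271248950, p(104)=304801365, p(105)=342325709, p(106)=384276336, p(107)=431149389, p(108)=483502844, p(109)=541946240, p(110)=607163746.
Final step: p(111) = p(110) + p(109) - p(106) - p(104) + p(99) + p(96) - p(89) - p(85) + p(76) + p(71) - p(60) - p(54) + p(41) + p(34) - p(19) - p(11)
= 607163746 + 541946240 - 384276336 - 304801365 + 169229875 + 118114304 - 49995925 - 30167357 + 9289091 + 4697205 - 966467 - 386155 + 44583 + 12310 - 490 - 56
= 679903203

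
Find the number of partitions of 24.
1575

p(n) counts ways to write n as a sum of positive integers (order ignored).
Euler's pentagonal recurrence: p(k) = p(k-1) + p(k-2) - p(k-5) - p(k-7) + p(k-12) + p(k-15) - ... (offsets j(3j∓1)/2, signs ++--, p(0)=1, p(<0)=0).
DP table for k = 0..23: p(0)=1, p(1)=1, p(2)=2, p(3)=3, p(4)=5, p(5)=7, p(6)=11, p(7)=15, p(8)=22, p(9)=30, p(10)=42, p(11)=56, p(12)=77, p(13)=101, p(14)=135, p(15)=176, p(16)=231, p(17)=297, p(18)=385, p(19)=490, p(20)=627, p(21)=792, p(22)=1002, p(23)=1255.
Final step: p(24) = p(23) + p(22) - p(19) - p(17) + p(12) + p(9) - p(2)
= 1255 + 1002 - 490 - 297 + 77 + 30 - 2
= 1575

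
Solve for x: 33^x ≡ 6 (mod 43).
28

Baby-step giant-step with step n = ⌈√43⌉ = 7.
Baby steps 33^j mod 43 (j:value) for j=0..6: 0:1, 1:33, 2:14, 3:32, 4:24, 5:18, 6:35.
Giant-step multiplier: 33^(-7) ≡ 33^(42-7) = 33^35 ≡ 7 (mod 43).
Giant steps γ_i = 6·7^i mod 43: γ_0=6, γ_1=42, γ_2=36, γ_3=37, γ_4=1 (in table at j=0).
x = i·n + j = 4·7 + 0 = 28.
Check: 33^28 ≡ 6 (mod 43).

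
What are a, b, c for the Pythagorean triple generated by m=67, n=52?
(1785, 6968, 7193)

Euclid's formula: a = m² - n², b = 2mn, c = m² + n²
m = 67, n = 52
a = 67² - 52² = 4489 - 2704 = 1785
b = 2 × 67 × 52 = 6968
c = 67² + 52² = 4489 + 2704 = 7193
Verification: 1785² + 6968² = 3186225 + 48553024 = 51739249 = 7193² ✓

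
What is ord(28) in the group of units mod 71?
70

71 is prime, so ord(28) divides φ(71) = 70.
Divisors of 70: 1, 2, 5, 7, 10, 14, 35, 70.
Repeated squaring: 28^1 ≡ 28, 28^2 ≡ 3, 28^4 ≡ 9, 28^8 ≡ 10, 28^16 ≡ 29, 28^32 ≡ 60, 28^64 ≡ 50 (mod 71).
Test 28^d mod 71 for each divisor d in increasing order:
28^1 ≡ 28
28^2 ≡ 3
28^5 = 28^4·28^1 ≡ 39
28^7 = 28^4·28^2·28^1 ≡ 46
28^10 = 28^8·28^2 ≡ 30
28^14 = 28^8·28^4·28^2 ≡ 57
28^35 = 28^32·28^2·28^1 ≡ 70
28^70 = 28^64·28^4·28^2 ≡ 1  ← first divisor giving 1
The order is 70.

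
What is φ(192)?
64

192 = 2^6 × 3
φ(n) = n × ∏(1 - 1/p) for each prime p dividing n
φ(192) = 192 × (1 - 1/2) × (1 - 1/3) = 64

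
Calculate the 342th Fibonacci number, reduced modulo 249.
8

Matrix identity: Q^n = [[F_(n+1), F_n], [F_n, F_(n-1)]] with Q = [[1,1],[1,0]].
n = 342 = 101010110₂. Square-and-multiply, entries mod 249:
Q^1 = [[1,1],[1,0]]
Q^2 = (Q^1)² = [[2,1],[1,1]]
Q^5 = (Q^2)²·Q = [[8,5],[5,3]]
Q^10 = (Q^5)² = [[89,55],[55,34]]
Q^21 = (Q^10)²·Q = [[32,239],[239,42]]
Q^42 = (Q^21)² = [[128,7],[7,121]]
Q^85 = (Q^42)²·Q = [[248,248],[248,0]]
Q^171 = (Q^85)²·Q = [[3,2],[2,1]]
Q^342 = (Q^171)² = [[13,8],[8,5]]
F_342 mod 249 = Q^342[0][1] = 8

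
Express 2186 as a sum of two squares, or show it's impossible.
31² + 35² (a=31, b=35)

Factorization: 2186 = 2 × 1093
By Fermat: n is sum of two squares iff every prime p ≡ 3 (mod 4) appears to even power.
All primes ≡ 3 (mod 4) appear to even power.
Search a = 0, 1, 2, … for 2186 - a² a perfect square: first hit at a = 31: 2186 - 961 = 1225 = 35².
2186 = 31² + 35² = 961 + 1225 ✓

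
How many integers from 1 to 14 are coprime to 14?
6

14 = 2 × 7
φ(n) = n × ∏(1 - 1/p) for each prime p dividing n
φ(14) = 14 × (1 - 1/2) × (1 - 1/7) = 6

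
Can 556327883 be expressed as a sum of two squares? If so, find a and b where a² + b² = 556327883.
Not possible

Factorization: 556327883 = 97 × 179^3
By Fermat: n is sum of two squares iff every prime p ≡ 3 (mod 4) appears to even power.
Prime(s) ≡ 3 (mod 4) with odd exponent: [(179, 3)]
Therefore 556327883 cannot be expressed as a² + b².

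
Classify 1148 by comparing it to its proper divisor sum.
abundant

Proper divisors of 1148: sum = 1 + 2 + 4 + 7 + 14 + 28 + 41 + 82 + 164 + 287 + 574 = 1204
Since 1204 > 1148, 1148 is abundant.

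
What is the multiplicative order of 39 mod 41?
20

41 is prime, so ord(39) divides φ(41) = 40.
Divisors of 40: 1, 2, 4, 5, 8, 10, 20, 40.
Repeated squaring: 39^1 ≡ 39, 39^2 ≡ 4, 39^4 ≡ 16, 39^8 ≡ 10, 39^16 ≡ 18, 39^32 ≡ 37 (mod 41).
Test 39^d mod 41 for each divisor d in increasing order:
39^1 ≡ 39
39^2 ≡ 4
39^4 ≡ 16
39^5 = 39^4·39^1 ≡ 9
39^8 ≡ 10
39^10 = 39^8·39^2 ≡ 40
39^20 = 39^16·39^4 ≡ 1  ← first divisor giving 1
The order is 20.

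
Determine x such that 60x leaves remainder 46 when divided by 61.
x ≡ 15 (mod 61)

gcd(60, 61) = 1, which divides 46, so solutions exist.
Find 60^(-1) mod 61 by the extended Euclidean algorithm:
61 = 1 × 60 + 1  ⟹  1 = (1)·61 + (-1)·60
So (-1)·60 ≡ 1 (mod 61), i.e. 60^(-1) ≡ -1 ≡ 60 (mod 61).
x ≡ 60 × 46 = 2760 ≡ 15 (mod 61).
Check: 60 × 15 = 900 ≡ 46 (mod 61).
Unique solution: x ≡ 15 (mod 61)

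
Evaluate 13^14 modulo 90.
79

Repeated squaring. Binary of 14 = 1110.
13^1 ≡ 13 (mod 90); 13^2 ≡ 79 (mod 90); 13^4 ≡ 31 (mod 90); 13^8 ≡ 61 (mod 90)
13^14 = 13^2 × 13^4 × 13^8 ≡ 79 (mod 90)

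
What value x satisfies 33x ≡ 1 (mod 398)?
193

gcd(33, 398) = 1, so the inverse exists.
Extended Euclidean algorithm on (398, 33):
398 = 12 × 33 + 2  ⟹  2 = (1)·398 + (-12)·33
33 = 16 × 2 + 1  ⟹  1 = (-16)·398 + (193)·33
So (193)·33 ≡ 1 (mod 398), i.e. 33^(-1) ≡ 193 (mod 398).
Check: 33 × 193 = 6369 ≡ 1 (mod 398)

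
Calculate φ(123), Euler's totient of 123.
80

123 = 3 × 41
φ(n) = n × ∏(1 - 1/p) for each prime p dividing n
φ(123) = 123 × (1 - 1/3) × (1 - 1/41) = 80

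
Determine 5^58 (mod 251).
69

Repeated squaring. Binary of 58 = 111010.
5^1 ≡ 5 (mod 251); 5^2 ≡ 25 (mod 251); 5^4 ≡ 123 (mod 251); 5^8 ≡ 69 (mod 251); 5^16 ≡ 243 (mod 251); 5^32 ≡ 64 (mod 251)
5^58 = 5^2 × 5^8 × 5^16 × 5^32 ≡ 69 (mod 251)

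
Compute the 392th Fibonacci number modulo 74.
33

Matrix identity: Q^n = [[F_(n+1), F_n], [F_n, F_(n-1)]] with Q = [[1,1],[1,0]].
n = 392 = 110001000₂. Square-and-multiply, entries mod 74:
Q^1 = [[1,1],[1,0]]
Q^3 = (Q^1)²·Q = [[3,2],[2,1]]
Q^6 = (Q^3)² = [[13,8],[8,5]]
Q^12 = (Q^6)² = [[11,70],[70,15]]
Q^24 = (Q^12)² = [[63,44],[44,19]]
Q^49 = (Q^24)²·Q = [[41,59],[59,56]]
Q^98 = (Q^49)² = [[56,25],[25,31]]
Q^196 = (Q^98)² = [[61,29],[29,32]]
Q^392 = (Q^196)² = [[48,33],[33,15]]
F_392 mod 74 = Q^392[0][1] = 33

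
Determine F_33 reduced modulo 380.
78

Matrix identity: Q^n = [[F_(n+1), F_n], [F_n, F_(n-1)]] with Q = [[1,1],[1,0]].
n = 33 = 100001₂. Square-and-multiply, entries mod 380:
Q^1 = [[1,1],[1,0]]
Q^2 = (Q^1)² = [[2,1],[1,1]]
Q^4 = (Q^2)² = [[5,3],[3,2]]
Q^8 = (Q^4)² = [[34,21],[21,13]]
Q^16 = (Q^8)² = [[77,227],[227,230]]
Q^33 = (Q^16)²·Q = [[227,78],[78,149]]
F_33 mod 380 = Q^33[0][1] = 78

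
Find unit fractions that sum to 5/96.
1/20 + 1/480

Greedy algorithm:
5/96: ceiling(96/5) = 20, use 1/20
1/480: ceiling(480/1) = 480, use 1/480
Result: 5/96 = 1/20 + 1/480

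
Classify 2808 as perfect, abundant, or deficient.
abundant

Proper divisors of 2808: sum = 1 + 2 + 3 + 4 + 6 + 8 + 9 + 12 + ... + 468 + 702 + 936 + 1404 (31 divisors) = 5592
Since 5592 > 2808, 2808 is abundant.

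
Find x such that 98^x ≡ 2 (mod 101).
79

Baby-step giant-step with step n = ⌈√101⌉ = 11.
Baby steps 98^j mod 101 (j:value) for j=0..10: 0:1, 1:98, 2:9, 3:74, 4:81, 5:60, 6:22, 7:35, 8:97, 9:12, 10:65.
Giant-step multiplier: 98^(-11) ≡ 98^(100-11) = 98^89 ≡ 29 (mod 101).
Giant steps γ_i = 2·29^i mod 101: γ_0=2, γ_1=58, γ_2=66, γ_3=96, γ_4=57, γ_5=37, γ_6=63, γ_7=9 (in table at j=2).
x = i·n + j = 7·11 + 2 = 79.
Check: 98^79 ≡ 2 (mod 101).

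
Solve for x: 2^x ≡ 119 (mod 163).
130

Baby-step giant-step with step n = ⌈√163⌉ = 13.
Baby steps 2^j mod 163 (j:value) for j=0..12: 0:1, 1:2, 2:4, 3:8, 4:16, 5:32, 6:64, 7:128, 8:93, 9:23, 10:46, 11:92, 12:21.
Giant-step multiplier: 2^(-13) ≡ 2^(162-13) = 2^149 ≡ 66 (mod 163).
Giant steps γ_i = 119·66^i mod 163: γ_0=119, γ_1=30, γ_2=24, γ_3=117, γ_4=61, γ_5=114, γ_6=26, γ_7=86, γ_8=134, γ_9=42, γ_10=1 (in table at j=0).
x = i·n + j = 10·13 + 0 = 130.
Check: 2^130 ≡ 119 (mod 163).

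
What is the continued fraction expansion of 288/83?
[3; 2, 7, 1, 4]

Euclidean algorithm steps:
288 = 3 × 83 + 39
83 = 2 × 39 + 5
39 = 7 × 5 + 4
5 = 1 × 4 + 1
4 = 4 × 1 + 0
Continued fraction: [3; 2, 7, 1, 4]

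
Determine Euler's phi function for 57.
36

57 = 3 × 19
φ(n) = n × ∏(1 - 1/p) for each prime p dividing n
φ(57) = 57 × (1 - 1/3) × (1 - 1/19) = 36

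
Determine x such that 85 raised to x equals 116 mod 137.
7

Baby-step giant-step with step n = ⌈√137⌉ = 12.
Baby steps 85^j mod 137 (j:value) for j=0..11: 0:1, 1:85, 2:101, 3:91, 4:63, 5:12, 6:61, 7:116, 8:133, 9:71, 10:7, 11:47.
h = 116 is already in the table at j=7, so x = 7.
Check: 85^7 ≡ 116 (mod 137).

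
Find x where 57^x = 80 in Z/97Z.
95

Baby-step giant-step with step n = ⌈√97⌉ = 10.
Baby steps 57^j mod 97 (j:value) for j=0..9: 0:1, 1:57, 2:48, 3:20, 4:73, 5:87, 6:12, 7:5, 8:91, 9:46.
Giant-step multiplier: 57^(-10) ≡ 57^(96-10) = 57^86 ≡ 65 (mod 97).
Giant steps γ_i = 80·65^i mod 97: γ_0=80, γ_1=59, γ_2=52, γ_3=82, γ_4=92, γ_5=63, γ_6=21, γ_7=7, γ_8=67, γ_9=87 (in table at j=5).
x = i·n + j = 9·10 + 5 = 95.
Check: 57^95 ≡ 80 (mod 97).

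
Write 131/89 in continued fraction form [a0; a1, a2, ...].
[1; 2, 8, 2, 2]

Euclidean algorithm steps:
131 = 1 × 89 + 42
89 = 2 × 42 + 5
42 = 8 × 5 + 2
5 = 2 × 2 + 1
2 = 2 × 1 + 0
Continued fraction: [1; 2, 8, 2, 2]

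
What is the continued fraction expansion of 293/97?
[3; 48, 2]

Euclidean algorithm steps:
293 = 3 × 97 + 2
97 = 48 × 2 + 1
2 = 2 × 1 + 0
Continued fraction: [3; 48, 2]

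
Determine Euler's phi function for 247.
216

247 = 13 × 19
φ(n) = n × ∏(1 - 1/p) for each prime p dividing n
φ(247) = 247 × (1 - 1/13) × (1 - 1/19) = 216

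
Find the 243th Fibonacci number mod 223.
56

Matrix identity: Q^n = [[F_(n+1), F_n], [F_n, F_(n-1)]] with Q = [[1,1],[1,0]].
n = 243 = 11110011₂. Square-and-multiply, entries mod 223:
Q^1 = [[1,1],[1,0]]
Q^3 = (Q^1)²·Q = [[3,2],[2,1]]
Q^7 = (Q^3)²·Q = [[21,13],[13,8]]
Q^15 = (Q^7)²·Q = [[95,164],[164,154]]
Q^30 = (Q^15)² = [[18,27],[27,214]]
Q^60 = (Q^30)² = [[161,20],[20,141]]
Q^121 = (Q^60)²·Q = [[26,7],[7,19]]
Q^243 = (Q^121)²·Q = [[148,56],[56,92]]
F_243 mod 223 = Q^243[0][1] = 56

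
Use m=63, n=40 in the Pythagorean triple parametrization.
(2369, 5040, 5569)

Euclid's formula: a = m² - n², b = 2mn, c = m² + n²
m = 63, n = 40
a = 63² - 40² = 3969 - 1600 = 2369
b = 2 × 63 × 40 = 5040
c = 63² + 40² = 3969 + 1600 = 5569
Verification: 2369² + 5040² = 5612161 + 25401600 = 31013761 = 5569² ✓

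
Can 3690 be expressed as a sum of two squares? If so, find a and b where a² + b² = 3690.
21² + 57² (a=21, b=57)

Factorization: 3690 = 2 × 3^2 × 5 × 41
By Fermat: n is sum of two squares iff every prime p ≡ 3 (mod 4) appears to even power.
All primes ≡ 3 (mod 4) appear to even power.
Search a = 0, 1, 2, … for 3690 - a² a perfect square: first hit at a = 21: 3690 - 441 = 3249 = 57².
3690 = 21² + 57² = 441 + 3249 ✓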